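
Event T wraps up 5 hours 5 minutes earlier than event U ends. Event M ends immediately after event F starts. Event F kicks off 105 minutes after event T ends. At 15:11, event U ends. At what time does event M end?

11:51

Event T ends at 15:11 − 305 min = 10:06.
Event F starts at 10:06 + 105 min = 11:51.
So event M ends at 11:51.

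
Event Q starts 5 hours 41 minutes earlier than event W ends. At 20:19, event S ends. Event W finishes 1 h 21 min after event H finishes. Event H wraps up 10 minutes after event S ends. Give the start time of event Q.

16:09

Event H ends at 20:19 + 10 min = 20:29.
Event W ends at 20:29 + 81 min = 21:50.
Event Q starts at 21:50 − 341 min = 16:09.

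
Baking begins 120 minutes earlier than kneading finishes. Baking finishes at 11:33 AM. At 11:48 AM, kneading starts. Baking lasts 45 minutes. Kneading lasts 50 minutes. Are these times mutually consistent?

Kneading ends at 11:48 AM + 50 min = 12:38 PM.
Baking starts at 12:38 PM − 120 min = 10:38 AM.
Baking ends at 10:38 AM + 45 min = 11:23 AM.
But baking is also said to end at 11:33 AM — a 10-minute conflict.

No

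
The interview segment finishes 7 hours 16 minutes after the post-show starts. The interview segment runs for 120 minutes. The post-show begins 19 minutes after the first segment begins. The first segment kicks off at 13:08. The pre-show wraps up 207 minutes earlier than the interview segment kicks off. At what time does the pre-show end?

The post-show starts at 13:08 + 19 min = 13:27.
The interview segment ends at 13:27 + 436 min = 20:43.
The interview segment starts at 20:43 − 120 min = 18:43.
The pre-show ends at 18:43 − 207 min = 15:16.

15:16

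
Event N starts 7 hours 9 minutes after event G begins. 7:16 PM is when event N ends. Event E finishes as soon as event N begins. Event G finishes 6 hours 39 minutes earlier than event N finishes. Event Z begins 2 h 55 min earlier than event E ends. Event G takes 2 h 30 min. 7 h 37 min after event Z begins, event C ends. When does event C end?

9:58 PM

Event G ends at 7:16 PM − 399 min = 12:37 PM.
Event G starts at 12:37 PM − 150 min = 10:07 AM.
Event N starts at 10:07 AM + 429 min = 5:16 PM.
So event E ends at 5:16 PM.
Event Z starts at 5:16 PM − 175 min = 2:21 PM.
Event C ends at 2:21 PM + 457 min = 9:58 PM.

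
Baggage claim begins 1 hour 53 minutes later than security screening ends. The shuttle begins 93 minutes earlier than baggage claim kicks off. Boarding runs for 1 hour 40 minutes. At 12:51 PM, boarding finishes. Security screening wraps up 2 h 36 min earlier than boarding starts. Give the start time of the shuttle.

8:55 AM

Boarding starts at 12:51 PM − 100 min = 11:11 AM.
Security screening ends at 11:11 AM − 156 min = 8:35 AM.
Baggage claim starts at 8:35 AM + 113 min = 10:28 AM.
The shuttle starts at 10:28 AM − 93 min = 8:55 AM.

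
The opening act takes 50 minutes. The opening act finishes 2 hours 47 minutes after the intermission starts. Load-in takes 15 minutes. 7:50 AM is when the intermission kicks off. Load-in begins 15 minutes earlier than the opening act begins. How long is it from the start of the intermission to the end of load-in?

117 minutes

The opening act ends at 7:50 AM + 167 min = 10:37 AM.
The opening act starts at 10:37 AM − 50 min = 9:47 AM.
Load-in starts at 9:47 AM − 15 min = 9:32 AM.
Load-in ends at 9:32 AM + 15 min = 9:47 AM.
From 7:50 AM to 9:47 AM is 117 minutes.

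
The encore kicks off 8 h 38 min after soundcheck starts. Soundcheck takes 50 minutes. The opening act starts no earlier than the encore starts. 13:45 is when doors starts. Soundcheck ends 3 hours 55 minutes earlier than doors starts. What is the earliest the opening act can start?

17:38

Soundcheck ends at 13:45 − 235 min = 09:50.
Soundcheck starts at 09:50 − 50 min = 09:00.
The encore starts at 09:00 + 518 min = 17:38.
The opening act is bounded by the encore, so the earliest it can start is 17:38.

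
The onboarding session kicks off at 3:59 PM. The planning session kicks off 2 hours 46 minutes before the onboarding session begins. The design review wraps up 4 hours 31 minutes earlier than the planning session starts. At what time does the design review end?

8:42 AM

The planning session starts at 3:59 PM − 166 min = 1:13 PM.
The design review ends at 1:13 PM − 271 min = 8:42 AM.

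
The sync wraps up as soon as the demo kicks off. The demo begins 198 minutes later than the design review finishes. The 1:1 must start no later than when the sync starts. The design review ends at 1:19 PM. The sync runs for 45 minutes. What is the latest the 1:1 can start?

3:52 PM

The demo starts at 1:19 PM + 198 min = 4:37 PM.
So the sync ends at 4:37 PM.
The sync starts at 4:37 PM − 45 min = 3:52 PM.
The 1:1 is bounded by the sync, so the latest it can start is 3:52 PM.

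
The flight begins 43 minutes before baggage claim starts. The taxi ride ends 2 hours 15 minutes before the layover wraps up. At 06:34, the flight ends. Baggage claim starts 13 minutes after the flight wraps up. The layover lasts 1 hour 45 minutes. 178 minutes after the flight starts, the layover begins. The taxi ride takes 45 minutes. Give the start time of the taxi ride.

07:47

Baggage claim starts at 06:34 + 13 min = 06:47.
The flight starts at 06:47 − 43 min = 06:04.
The layover starts at 06:04 + 178 min = 09:02.
The layover ends at 09:02 + 105 min = 10:47.
The taxi ride ends at 10:47 − 135 min = 08:32.
The taxi ride starts at 08:32 − 45 min = 07:47.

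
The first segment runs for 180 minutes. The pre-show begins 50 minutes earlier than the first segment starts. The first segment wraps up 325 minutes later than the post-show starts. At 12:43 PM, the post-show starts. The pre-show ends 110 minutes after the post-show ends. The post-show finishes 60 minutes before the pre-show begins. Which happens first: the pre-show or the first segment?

the pre-show

The first segment ends at 12:43 PM + 325 min = 6:08 PM.
The first segment starts at 6:08 PM − 180 min = 3:08 PM.
The pre-show starts at 3:08 PM − 50 min = 2:18 PM.
The pre-show starts at 2:18 PM and the first segment starts at 3:08 PM, so the pre-show is first.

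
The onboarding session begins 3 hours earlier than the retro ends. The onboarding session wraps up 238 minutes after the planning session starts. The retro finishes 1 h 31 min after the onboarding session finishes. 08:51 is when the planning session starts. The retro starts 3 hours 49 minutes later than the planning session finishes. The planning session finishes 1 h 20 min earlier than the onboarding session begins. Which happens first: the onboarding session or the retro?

the onboarding session

The onboarding session ends at 08:51 + 238 min = 12:49.
The retro ends at 12:49 + 91 min = 14:20.
The onboarding session starts at 14:20 − 180 min = 11:20.
The planning session ends at 11:20 − 80 min = 10:00.
The retro starts at 10:00 + 229 min = 13:49.
The onboarding session starts at 11:20 and the retro starts at 13:49, so the onboarding session is first.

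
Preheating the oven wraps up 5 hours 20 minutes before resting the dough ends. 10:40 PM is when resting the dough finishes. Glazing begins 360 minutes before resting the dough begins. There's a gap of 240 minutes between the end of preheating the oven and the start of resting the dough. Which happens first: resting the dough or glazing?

Preheating the oven ends at 10:40 PM − 320 min = 5:20 PM.
Resting the dough starts at 5:20 PM + 240 min = 9:20 PM.
Glazing starts at 9:20 PM − 360 min = 3:20 PM.
Resting the dough starts at 9:20 PM and glazing starts at 3:20 PM, so glazing is first.

glazing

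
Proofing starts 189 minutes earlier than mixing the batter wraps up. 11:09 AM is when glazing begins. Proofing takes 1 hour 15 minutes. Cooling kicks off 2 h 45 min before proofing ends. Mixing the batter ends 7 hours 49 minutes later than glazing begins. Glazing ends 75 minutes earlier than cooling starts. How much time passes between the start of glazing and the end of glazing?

115 minutes

Mixing the batter ends at 11:09 AM + 469 min = 6:58 PM.
Proofing starts at 6:58 PM − 189 min = 3:49 PM.
Proofing ends at 3:49 PM + 75 min = 5:04 PM.
Cooling starts at 5:04 PM − 165 min = 2:19 PM.
Glazing ends at 2:19 PM − 75 min = 1:04 PM.
From 11:09 AM to 1:04 PM is 115 minutes.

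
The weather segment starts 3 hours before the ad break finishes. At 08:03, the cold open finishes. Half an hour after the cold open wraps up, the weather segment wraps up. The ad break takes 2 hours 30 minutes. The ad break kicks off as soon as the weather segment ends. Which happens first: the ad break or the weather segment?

The weather segment ends at 08:03 + 30 min = 08:33.
So the ad break starts at 08:33.
The ad break ends at 08:33 + 150 min = 11:03.
The weather segment starts at 11:03 − 180 min = 08:03.
The ad break starts at 08:33 and the weather segment starts at 08:03, so the weather segment is first.

the weather segment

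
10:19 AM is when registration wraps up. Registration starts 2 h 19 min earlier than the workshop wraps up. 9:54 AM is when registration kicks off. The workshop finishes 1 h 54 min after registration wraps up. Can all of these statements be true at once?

Yes

The workshop ends at 10:19 AM + 114 min = 12:13 PM.
Registration starts at 12:13 PM − 139 min = 9:54 AM.
That matches the stated 9:54 AM, so the schedule is consistent.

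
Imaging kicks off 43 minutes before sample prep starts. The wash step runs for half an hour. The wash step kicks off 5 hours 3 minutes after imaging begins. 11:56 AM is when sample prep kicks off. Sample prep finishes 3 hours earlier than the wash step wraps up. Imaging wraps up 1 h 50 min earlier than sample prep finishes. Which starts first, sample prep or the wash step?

sample prep

Imaging starts at 11:56 AM − 43 min = 11:13 AM.
The wash step starts at 11:13 AM + 303 min = 4:16 PM.
Sample prep starts at 11:56 AM and the wash step starts at 4:16 PM, so sample prep is first.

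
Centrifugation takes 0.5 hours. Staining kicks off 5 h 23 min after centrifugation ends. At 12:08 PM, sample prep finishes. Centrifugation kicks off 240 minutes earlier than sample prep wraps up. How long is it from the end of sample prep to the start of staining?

1 hour 53 minutes

Centrifugation starts at 12:08 PM − 240 min = 8:08 AM.
Centrifugation ends at 8:08 AM + 30 min = 8:38 AM.
Staining starts at 8:38 AM + 323 min = 2:01 PM.
From 12:08 PM to 2:01 PM is 1 hour 53 minutes.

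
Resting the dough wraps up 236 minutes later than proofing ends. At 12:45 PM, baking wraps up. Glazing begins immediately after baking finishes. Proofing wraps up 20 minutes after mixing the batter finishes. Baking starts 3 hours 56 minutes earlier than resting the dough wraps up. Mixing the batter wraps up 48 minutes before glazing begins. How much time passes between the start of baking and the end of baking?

28 minutes

Glazing starts at 12:45 PM.
Mixing the batter ends at 12:45 PM − 48 min = 11:57 AM.
Proofing ends at 11:57 AM + 20 min = 12:17 PM.
Resting the dough ends at 12:17 PM + 236 min = 4:13 PM.
Baking starts at 4:13 PM − 236 min = 12:17 PM.
From 12:17 PM to 12:45 PM is 28 minutes.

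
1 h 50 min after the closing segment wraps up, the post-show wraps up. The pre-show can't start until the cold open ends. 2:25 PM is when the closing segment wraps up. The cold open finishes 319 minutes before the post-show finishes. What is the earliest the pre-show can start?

10:56 AM

The post-show ends at 2:25 PM + 110 min = 4:15 PM.
The cold open ends at 4:15 PM − 319 min = 10:56 AM.
The pre-show is bounded by the cold open, so the earliest it can start is 10:56 AM.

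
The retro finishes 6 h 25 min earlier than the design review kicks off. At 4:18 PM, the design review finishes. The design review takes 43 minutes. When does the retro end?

9:10 AM

The design review starts at 4:18 PM − 43 min = 3:35 PM.
The retro ends at 3:35 PM − 385 min = 9:10 AM.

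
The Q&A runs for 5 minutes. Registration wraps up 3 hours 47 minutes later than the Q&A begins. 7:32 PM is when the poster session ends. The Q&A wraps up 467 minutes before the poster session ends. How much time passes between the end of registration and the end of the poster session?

4 hours 5 minutes

The Q&A ends at 7:32 PM − 467 min = 11:45 AM.
The Q&A starts at 11:45 AM − 5 min = 11:40 AM.
Registration ends at 11:40 AM + 227 min = 3:27 PM.
From 3:27 PM to 7:32 PM is 4 hours 5 minutes.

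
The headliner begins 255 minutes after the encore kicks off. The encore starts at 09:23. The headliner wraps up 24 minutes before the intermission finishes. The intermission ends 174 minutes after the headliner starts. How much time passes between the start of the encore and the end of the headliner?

6 hours 45 minutes

The headliner starts at 09:23 + 255 min = 13:38.
The intermission ends at 13:38 + 174 min = 16:32.
The headliner ends at 16:32 − 24 min = 16:08.
From 09:23 to 16:08 is 6 hours 45 minutes.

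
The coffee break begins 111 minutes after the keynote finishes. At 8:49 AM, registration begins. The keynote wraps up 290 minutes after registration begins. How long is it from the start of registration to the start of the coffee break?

The keynote ends at 8:49 AM + 290 min = 1:39 PM.
The coffee break starts at 1:39 PM + 111 min = 3:30 PM.
From 8:49 AM to 3:30 PM is 6 h 41 min.

6 h 41 min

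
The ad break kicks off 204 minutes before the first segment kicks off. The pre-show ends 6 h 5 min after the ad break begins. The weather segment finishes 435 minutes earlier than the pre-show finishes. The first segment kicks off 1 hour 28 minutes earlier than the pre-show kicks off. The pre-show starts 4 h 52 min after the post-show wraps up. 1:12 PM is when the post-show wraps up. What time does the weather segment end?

12:02 PM

The pre-show starts at 1:12 PM + 292 min = 6:04 PM.
The first segment starts at 6:04 PM − 88 min = 4:36 PM.
The ad break starts at 4:36 PM − 204 min = 1:12 PM.
The pre-show ends at 1:12 PM + 365 min = 7:17 PM.
The weather segment ends at 7:17 PM − 435 min = 12:02 PM.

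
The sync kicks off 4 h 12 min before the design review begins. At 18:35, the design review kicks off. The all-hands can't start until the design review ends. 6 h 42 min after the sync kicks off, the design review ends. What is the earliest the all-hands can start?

The sync starts at 18:35 − 252 min = 14:23.
The design review ends at 14:23 + 402 min = 21:05.
The all-hands is bounded by the design review, so the earliest it can start is 21:05.

21:05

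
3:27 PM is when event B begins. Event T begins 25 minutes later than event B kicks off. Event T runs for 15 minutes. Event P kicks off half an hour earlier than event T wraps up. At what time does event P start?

Event T starts at 3:27 PM + 25 min = 3:52 PM.
Event T ends at 3:52 PM + 15 min = 4:07 PM.
Event P starts at 4:07 PM − 30 min = 3:37 PM.

3:37 PM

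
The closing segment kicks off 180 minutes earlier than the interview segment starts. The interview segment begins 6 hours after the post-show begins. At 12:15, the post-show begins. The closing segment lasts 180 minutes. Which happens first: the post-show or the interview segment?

the post-show

The interview segment starts at 12:15 + 360 min = 18:15.
The post-show starts at 12:15 and the interview segment starts at 18:15, so the post-show is first.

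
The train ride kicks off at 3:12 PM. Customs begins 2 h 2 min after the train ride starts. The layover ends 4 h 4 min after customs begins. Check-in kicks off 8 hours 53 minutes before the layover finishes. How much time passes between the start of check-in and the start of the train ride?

Customs starts at 3:12 PM + 122 min = 5:14 PM.
The layover ends at 5:14 PM + 244 min = 9:18 PM.
Check-in starts at 9:18 PM − 533 min = 12:25 PM.
From 12:25 PM to 3:12 PM is 2 h 47 min.

2 h 47 min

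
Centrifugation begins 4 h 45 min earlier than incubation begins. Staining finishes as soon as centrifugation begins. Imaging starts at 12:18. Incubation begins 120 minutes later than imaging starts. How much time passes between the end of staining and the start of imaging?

2 h 45 min

Incubation starts at 12:18 + 120 min = 14:18.
Centrifugation starts at 14:18 − 285 min = 09:33.
So staining ends at 09:33.
From 09:33 to 12:18 is 2 h 45 min.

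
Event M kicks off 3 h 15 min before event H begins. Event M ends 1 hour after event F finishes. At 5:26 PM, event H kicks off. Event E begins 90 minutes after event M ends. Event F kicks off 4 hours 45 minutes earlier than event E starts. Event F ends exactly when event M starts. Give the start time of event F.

11:56 AM

Event M starts at 5:26 PM − 195 min = 2:11 PM.
So event F ends at 2:11 PM.
Event M ends at 2:11 PM + 60 min = 3:11 PM.
Event E starts at 3:11 PM + 90 min = 4:41 PM.
Event F starts at 4:41 PM − 285 min = 11:56 AM.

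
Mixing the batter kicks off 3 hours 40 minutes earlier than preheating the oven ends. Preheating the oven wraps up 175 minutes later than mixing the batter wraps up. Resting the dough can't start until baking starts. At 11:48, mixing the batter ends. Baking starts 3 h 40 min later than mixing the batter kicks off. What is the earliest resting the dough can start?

Preheating the oven ends at 11:48 + 175 min = 14:43.
Mixing the batter starts at 14:43 − 220 min = 11:03.
Baking starts at 11:03 + 220 min = 14:43.
Resting the dough is bounded by baking, so the earliest it can start is 14:43.

14:43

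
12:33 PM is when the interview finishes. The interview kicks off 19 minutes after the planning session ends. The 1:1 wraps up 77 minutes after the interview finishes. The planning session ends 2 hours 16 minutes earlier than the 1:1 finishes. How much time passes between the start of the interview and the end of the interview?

40 minutes

The 1:1 ends at 12:33 PM + 77 min = 1:50 PM.
The planning session ends at 1:50 PM − 136 min = 11:34 AM.
The interview starts at 11:34 AM + 19 min = 11:53 AM.
From 11:53 AM to 12:33 PM is 40 minutes.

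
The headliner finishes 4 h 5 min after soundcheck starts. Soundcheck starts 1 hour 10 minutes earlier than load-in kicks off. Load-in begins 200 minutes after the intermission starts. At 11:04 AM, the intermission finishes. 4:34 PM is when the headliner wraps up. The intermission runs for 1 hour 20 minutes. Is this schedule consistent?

No

The intermission starts at 11:04 AM − 80 min = 9:44 AM.
Load-in starts at 9:44 AM + 200 min = 1:04 PM.
Soundcheck starts at 1:04 PM − 70 min = 11:54 AM.
The headliner ends at 11:54 AM + 245 min = 3:59 PM.
But the headliner is also said to end at 4:34 PM — a 35-minute conflict.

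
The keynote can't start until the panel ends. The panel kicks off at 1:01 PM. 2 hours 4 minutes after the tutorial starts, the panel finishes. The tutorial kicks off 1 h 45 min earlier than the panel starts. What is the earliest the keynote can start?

1:20 PM

The tutorial starts at 1:01 PM − 105 min = 11:16 AM.
The panel ends at 11:16 AM + 124 min = 1:20 PM.
The keynote is bounded by the panel, so the earliest it can start is 1:20 PM.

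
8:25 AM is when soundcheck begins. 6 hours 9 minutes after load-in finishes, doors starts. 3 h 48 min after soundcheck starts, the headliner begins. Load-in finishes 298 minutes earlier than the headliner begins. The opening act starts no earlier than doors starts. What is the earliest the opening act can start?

The headliner starts at 8:25 AM + 228 min = 12:13 PM.
Load-in ends at 12:13 PM − 298 min = 7:15 AM.
Doors starts at 7:15 AM + 369 min = 1:24 PM.
The opening act is bounded by doors, so the earliest it can start is 1:24 PM.

1:24 PM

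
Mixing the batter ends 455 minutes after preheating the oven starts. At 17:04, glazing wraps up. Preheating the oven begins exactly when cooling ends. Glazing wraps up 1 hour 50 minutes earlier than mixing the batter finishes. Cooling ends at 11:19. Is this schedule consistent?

Yes

Preheating the oven starts at 11:19.
Mixing the batter ends at 11:19 + 455 min = 18:54.
Glazing ends at 18:54 − 110 min = 17:04.
That matches the stated 17:04, so the schedule is consistent.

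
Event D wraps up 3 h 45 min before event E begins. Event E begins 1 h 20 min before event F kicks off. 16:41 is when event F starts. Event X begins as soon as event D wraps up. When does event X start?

Event E starts at 16:41 − 80 min = 15:21.
Event D ends at 15:21 − 225 min = 11:36.
So event X starts at 11:36.

11:36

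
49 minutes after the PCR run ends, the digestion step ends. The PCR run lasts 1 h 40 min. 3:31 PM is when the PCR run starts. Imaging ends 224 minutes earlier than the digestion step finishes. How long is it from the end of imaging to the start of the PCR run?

The PCR run ends at 3:31 PM + 100 min = 5:11 PM.
The digestion step ends at 5:11 PM + 49 min = 6:00 PM.
Imaging ends at 6:00 PM − 224 min = 2:16 PM.
From 2:16 PM to 3:31 PM is 1 h 15 min.

1 h 15 min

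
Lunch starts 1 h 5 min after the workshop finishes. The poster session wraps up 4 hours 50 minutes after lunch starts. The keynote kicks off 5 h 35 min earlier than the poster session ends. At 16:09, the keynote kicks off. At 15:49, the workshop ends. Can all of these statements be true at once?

Lunch starts at 15:49 + 65 min = 16:54.
The poster session ends at 16:54 + 290 min = 21:44.
The keynote starts at 21:44 − 335 min = 16:09.
That matches the stated 16:09, so the schedule is consistent.

Yes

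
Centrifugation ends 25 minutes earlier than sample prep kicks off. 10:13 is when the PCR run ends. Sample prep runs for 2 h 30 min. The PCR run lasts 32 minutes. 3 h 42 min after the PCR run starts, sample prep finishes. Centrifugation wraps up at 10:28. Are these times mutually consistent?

The PCR run starts at 10:13 − 32 min = 09:41.
Sample prep ends at 09:41 + 222 min = 13:23.
Sample prep starts at 13:23 − 150 min = 10:53.
Centrifugation ends at 10:53 − 25 min = 10:28.
That matches the stated 10:28, so the schedule is consistent.

Yes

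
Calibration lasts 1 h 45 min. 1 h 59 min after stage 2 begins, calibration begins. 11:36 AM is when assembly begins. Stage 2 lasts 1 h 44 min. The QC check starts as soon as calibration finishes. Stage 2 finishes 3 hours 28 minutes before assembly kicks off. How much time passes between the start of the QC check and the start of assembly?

88 minutes

Stage 2 ends at 11:36 AM − 208 min = 8:08 AM.
Stage 2 starts at 8:08 AM − 104 min = 6:24 AM.
Calibration starts at 6:24 AM + 119 min = 8:23 AM.
Calibration ends at 8:23 AM + 105 min = 10:08 AM.
So the QC check starts at 10:08 AM.
From 10:08 AM to 11:36 AM is 88 minutes.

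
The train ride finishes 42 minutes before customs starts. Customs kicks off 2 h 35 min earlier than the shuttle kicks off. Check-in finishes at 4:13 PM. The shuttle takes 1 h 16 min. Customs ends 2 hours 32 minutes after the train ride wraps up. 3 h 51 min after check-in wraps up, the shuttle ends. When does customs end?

The shuttle ends at 4:13 PM + 231 min = 8:04 PM.
The shuttle starts at 8:04 PM − 76 min = 6:48 PM.
Customs starts at 6:48 PM − 155 min = 4:13 PM.
The train ride ends at 4:13 PM − 42 min = 3:31 PM.
Customs ends at 3:31 PM + 152 min = 6:03 PM.

6:03 PM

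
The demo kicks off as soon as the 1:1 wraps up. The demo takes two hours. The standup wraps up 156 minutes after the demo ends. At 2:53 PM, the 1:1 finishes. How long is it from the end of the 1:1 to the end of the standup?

The demo starts at 2:53 PM.
The demo ends at 2:53 PM + 120 min = 4:53 PM.
The standup ends at 4:53 PM + 156 min = 7:29 PM.
From 2:53 PM to 7:29 PM is 4 hours 36 minutes.

4 hours 36 minutes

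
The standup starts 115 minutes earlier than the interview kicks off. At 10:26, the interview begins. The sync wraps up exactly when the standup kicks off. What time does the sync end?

08:31

The standup starts at 10:26 − 115 min = 08:31.
So the sync ends at 08:31.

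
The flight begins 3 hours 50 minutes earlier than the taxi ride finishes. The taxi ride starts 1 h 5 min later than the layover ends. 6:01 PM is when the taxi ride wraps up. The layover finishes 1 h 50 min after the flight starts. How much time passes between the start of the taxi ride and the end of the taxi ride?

The flight starts at 6:01 PM − 230 min = 2:11 PM.
The layover ends at 2:11 PM + 110 min = 4:01 PM.
The taxi ride starts at 4:01 PM + 65 min = 5:06 PM.
From 5:06 PM to 6:01 PM is 55 minutes.

55 minutes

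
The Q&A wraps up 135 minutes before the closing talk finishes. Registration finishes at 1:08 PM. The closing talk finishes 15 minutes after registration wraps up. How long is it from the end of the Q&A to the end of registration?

2 hours

The closing talk ends at 1:08 PM + 15 min = 1:23 PM.
The Q&A ends at 1:23 PM − 135 min = 11:08 AM.
From 11:08 AM to 1:08 PM is 2 hours.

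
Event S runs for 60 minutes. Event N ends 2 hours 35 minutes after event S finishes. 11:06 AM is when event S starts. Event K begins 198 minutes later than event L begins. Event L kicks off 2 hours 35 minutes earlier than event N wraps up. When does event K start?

Event S ends at 11:06 AM + 60 min = 12:06 PM.
Event N ends at 12:06 PM + 155 min = 2:41 PM.
Event L starts at 2:41 PM − 155 min = 12:06 PM.
Event K starts at 12:06 PM + 198 min = 3:24 PM.

3:24 PM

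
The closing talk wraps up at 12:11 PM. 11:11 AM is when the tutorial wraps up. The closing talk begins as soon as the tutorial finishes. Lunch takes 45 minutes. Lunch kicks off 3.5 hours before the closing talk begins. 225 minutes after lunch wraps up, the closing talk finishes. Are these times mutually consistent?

Yes

The closing talk starts at 11:11 AM.
Lunch starts at 11:11 AM − 210 min = 7:41 AM.
Lunch ends at 7:41 AM + 45 min = 8:26 AM.
The closing talk ends at 8:26 AM + 225 min = 12:11 PM.
That matches the stated 12:11 PM, so the schedule is consistent.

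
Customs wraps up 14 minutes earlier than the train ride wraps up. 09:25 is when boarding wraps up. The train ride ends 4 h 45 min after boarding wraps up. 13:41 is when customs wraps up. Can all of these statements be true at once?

No

The train ride ends at 09:25 + 285 min = 14:10.
Customs ends at 14:10 − 14 min = 13:56.
But customs is also said to end at 13:41 — a 15-minute conflict.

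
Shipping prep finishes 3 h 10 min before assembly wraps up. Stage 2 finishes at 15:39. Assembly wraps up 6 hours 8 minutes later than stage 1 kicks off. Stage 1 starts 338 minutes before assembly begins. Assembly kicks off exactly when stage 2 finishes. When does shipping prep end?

Assembly starts at 15:39.
Stage 1 starts at 15:39 − 338 min = 10:01.
Assembly ends at 10:01 + 368 min = 16:09.
Shipping prep ends at 16:09 − 190 min = 12:59.

12:59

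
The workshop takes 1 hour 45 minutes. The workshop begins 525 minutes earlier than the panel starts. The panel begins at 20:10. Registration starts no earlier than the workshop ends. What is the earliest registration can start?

The workshop starts at 20:10 − 525 min = 11:25.
The workshop ends at 11:25 + 105 min = 13:10.
Registration is bounded by the workshop, so the earliest it can start is 13:10.

13:10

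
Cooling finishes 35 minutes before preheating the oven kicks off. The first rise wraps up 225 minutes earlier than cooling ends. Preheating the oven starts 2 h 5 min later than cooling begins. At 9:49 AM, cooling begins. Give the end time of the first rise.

7:34 AM

Preheating the oven starts at 9:49 AM + 125 min = 11:54 AM.
Cooling ends at 11:54 AM − 35 min = 11:19 AM.
The first rise ends at 11:19 AM − 225 min = 7:34 AM.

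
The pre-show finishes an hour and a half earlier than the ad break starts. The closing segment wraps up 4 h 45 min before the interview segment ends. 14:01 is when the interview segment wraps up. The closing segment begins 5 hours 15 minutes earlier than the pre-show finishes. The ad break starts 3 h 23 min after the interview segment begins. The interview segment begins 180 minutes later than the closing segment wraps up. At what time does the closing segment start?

The closing segment ends at 14:01 − 285 min = 09:16.
The interview segment starts at 09:16 + 180 min = 12:16.
The ad break starts at 12:16 + 203 min = 15:39.
The pre-show ends at 15:39 − 90 min = 14:09.
The closing segment starts at 14:09 − 315 min = 08:54.

08:54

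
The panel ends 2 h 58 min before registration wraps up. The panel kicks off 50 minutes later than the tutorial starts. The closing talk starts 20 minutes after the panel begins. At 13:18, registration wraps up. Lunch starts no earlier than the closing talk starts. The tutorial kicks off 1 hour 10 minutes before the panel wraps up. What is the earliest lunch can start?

10:20

The panel ends at 13:18 − 178 min = 10:20.
The tutorial starts at 10:20 − 70 min = 09:10.
The panel starts at 09:10 + 50 min = 10:00.
The closing talk starts at 10:00 + 20 min = 10:20.
Lunch is bounded by the closing talk, so the earliest it can start is 10:20.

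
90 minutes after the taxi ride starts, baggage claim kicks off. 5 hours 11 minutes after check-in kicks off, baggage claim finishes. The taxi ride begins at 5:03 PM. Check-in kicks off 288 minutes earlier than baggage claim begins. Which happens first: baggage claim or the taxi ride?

the taxi ride

Baggage claim starts at 5:03 PM + 90 min = 6:33 PM.
Baggage claim starts at 6:33 PM and the taxi ride starts at 5:03 PM, so the taxi ride is first.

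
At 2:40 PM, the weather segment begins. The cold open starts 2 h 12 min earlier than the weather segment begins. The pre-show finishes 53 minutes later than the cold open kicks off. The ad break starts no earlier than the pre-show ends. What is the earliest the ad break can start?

1:21 PM

The cold open starts at 2:40 PM − 132 min = 12:28 PM.
The pre-show ends at 12:28 PM + 53 min = 1:21 PM.
The ad break is bounded by the pre-show, so the earliest it can start is 1:21 PM.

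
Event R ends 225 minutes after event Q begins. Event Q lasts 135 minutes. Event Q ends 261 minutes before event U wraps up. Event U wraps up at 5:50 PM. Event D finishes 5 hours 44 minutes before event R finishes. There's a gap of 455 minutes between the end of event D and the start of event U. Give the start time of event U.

Event Q ends at 5:50 PM − 261 min = 1:29 PM.
Event Q starts at 1:29 PM − 135 min = 11:14 AM.
Event R ends at 11:14 AM + 225 min = 2:59 PM.
Event D ends at 2:59 PM − 344 min = 9:15 AM.
Event U starts at 9:15 AM + 455 min = 4:50 PM.

4:50 PM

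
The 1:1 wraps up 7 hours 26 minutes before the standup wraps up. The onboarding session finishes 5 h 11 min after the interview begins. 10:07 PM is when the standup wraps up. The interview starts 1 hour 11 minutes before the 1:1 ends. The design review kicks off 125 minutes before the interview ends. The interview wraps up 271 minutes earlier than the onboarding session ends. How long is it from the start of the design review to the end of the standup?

The 1:1 ends at 10:07 PM − 446 min = 2:41 PM.
The interview starts at 2:41 PM − 71 min = 1:30 PM.
The onboarding session ends at 1:30 PM + 311 min = 6:41 PM.
The interview ends at 6:41 PM − 271 min = 2:10 PM.
The design review starts at 2:10 PM − 125 min = 12:05 PM.
From 12:05 PM to 10:07 PM is 10 h 2 min.

10 h 2 min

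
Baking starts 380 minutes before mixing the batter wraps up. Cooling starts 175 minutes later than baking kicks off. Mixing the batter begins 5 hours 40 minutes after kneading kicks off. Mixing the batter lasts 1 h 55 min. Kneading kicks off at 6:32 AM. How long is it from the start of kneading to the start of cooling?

250 minutes

Mixing the batter starts at 6:32 AM + 340 min = 12:12 PM.
Mixing the batter ends at 12:12 PM + 115 min = 2:07 PM.
Baking starts at 2:07 PM − 380 min = 7:47 AM.
Cooling starts at 7:47 AM + 175 min = 10:42 AM.
From 6:32 AM to 10:42 AM is 250 minutes.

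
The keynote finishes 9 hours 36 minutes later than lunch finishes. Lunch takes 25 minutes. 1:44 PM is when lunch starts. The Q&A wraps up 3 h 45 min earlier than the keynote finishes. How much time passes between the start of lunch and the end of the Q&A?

Lunch ends at 1:44 PM + 25 min = 2:09 PM.
The keynote ends at 2:09 PM + 576 min = 11:45 PM.
The Q&A ends at 11:45 PM − 225 min = 8:00 PM.
From 1:44 PM to 8:00 PM is 6 h 16 min.

6 h 16 min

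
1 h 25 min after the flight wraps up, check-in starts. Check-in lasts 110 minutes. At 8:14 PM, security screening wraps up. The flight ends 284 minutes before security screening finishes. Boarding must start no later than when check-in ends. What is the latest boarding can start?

The flight ends at 8:14 PM − 284 min = 3:30 PM.
Check-in starts at 3:30 PM + 85 min = 4:55 PM.
Check-in ends at 4:55 PM + 110 min = 6:45 PM.
Boarding is bounded by check-in, so the latest it can start is 6:45 PM.

6:45 PM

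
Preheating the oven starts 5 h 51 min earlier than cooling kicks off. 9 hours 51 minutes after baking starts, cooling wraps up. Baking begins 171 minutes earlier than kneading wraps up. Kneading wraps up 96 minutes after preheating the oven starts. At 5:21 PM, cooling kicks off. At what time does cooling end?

Preheating the oven starts at 5:21 PM − 351 min = 11:30 AM.
Kneading ends at 11:30 AM + 96 min = 1:06 PM.
Baking starts at 1:06 PM − 171 min = 10:15 AM.
Cooling ends at 10:15 AM + 591 min = 8:06 PM.

8:06 PM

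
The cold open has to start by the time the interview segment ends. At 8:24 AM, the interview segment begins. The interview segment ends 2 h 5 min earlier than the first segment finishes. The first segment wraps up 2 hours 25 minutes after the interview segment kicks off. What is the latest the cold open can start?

The first segment ends at 8:24 AM + 145 min = 10:49 AM.
The interview segment ends at 10:49 AM − 125 min = 8:44 AM.
The cold open is bounded by the interview segment, so the latest it can start is 8:44 AM.

8:44 AM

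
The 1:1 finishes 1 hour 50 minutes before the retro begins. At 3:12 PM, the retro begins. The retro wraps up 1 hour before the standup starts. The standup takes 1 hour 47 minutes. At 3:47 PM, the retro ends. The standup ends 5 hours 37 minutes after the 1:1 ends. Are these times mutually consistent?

The 1:1 ends at 3:12 PM − 110 min = 1:22 PM.
The standup ends at 1:22 PM + 337 min = 6:59 PM.
The standup starts at 6:59 PM − 107 min = 5:12 PM.
The retro ends at 5:12 PM − 60 min = 4:12 PM.
But the retro is also said to end at 3:47 PM — a 25-minute conflict.

No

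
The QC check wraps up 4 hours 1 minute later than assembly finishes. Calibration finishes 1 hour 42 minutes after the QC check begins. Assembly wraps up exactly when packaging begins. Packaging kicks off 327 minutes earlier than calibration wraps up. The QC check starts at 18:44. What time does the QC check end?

19:00

Calibration ends at 18:44 + 102 min = 20:26.
Packaging starts at 20:26 − 327 min = 14:59.
So assembly ends at 14:59.
The QC check ends at 14:59 + 241 min = 19:00.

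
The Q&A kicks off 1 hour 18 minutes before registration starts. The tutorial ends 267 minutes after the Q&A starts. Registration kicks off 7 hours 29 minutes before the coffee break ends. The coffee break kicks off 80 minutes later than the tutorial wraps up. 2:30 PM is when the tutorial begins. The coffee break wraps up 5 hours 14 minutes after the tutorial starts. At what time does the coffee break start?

4:44 PM

The coffee break ends at 2:30 PM + 314 min = 7:44 PM.
Registration starts at 7:44 PM − 449 min = 12:15 PM.
The Q&A starts at 12:15 PM − 78 min = 10:57 AM.
The tutorial ends at 10:57 AM + 267 min = 3:24 PM.
The coffee break starts at 3:24 PM + 80 min = 4:44 PM.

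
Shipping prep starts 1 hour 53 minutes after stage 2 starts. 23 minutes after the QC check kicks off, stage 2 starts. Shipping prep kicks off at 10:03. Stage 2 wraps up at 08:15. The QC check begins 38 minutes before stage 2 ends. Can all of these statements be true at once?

No

The QC check starts at 08:15 − 38 min = 07:37.
Stage 2 starts at 07:37 + 23 min = 08:00.
Shipping prep starts at 08:00 + 113 min = 09:53.
But shipping prep is also said to start at 10:03 — a 10-minute conflict.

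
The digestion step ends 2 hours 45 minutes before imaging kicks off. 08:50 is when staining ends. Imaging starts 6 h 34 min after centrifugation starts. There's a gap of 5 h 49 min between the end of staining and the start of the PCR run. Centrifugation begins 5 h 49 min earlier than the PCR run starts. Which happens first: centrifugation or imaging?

centrifugation

The PCR run starts at 08:50 + 349 min = 14:39.
Centrifugation starts at 14:39 − 349 min = 08:50.
Imaging starts at 08:50 + 394 min = 15:24.
Centrifugation starts at 08:50 and imaging starts at 15:24, so centrifugation is first.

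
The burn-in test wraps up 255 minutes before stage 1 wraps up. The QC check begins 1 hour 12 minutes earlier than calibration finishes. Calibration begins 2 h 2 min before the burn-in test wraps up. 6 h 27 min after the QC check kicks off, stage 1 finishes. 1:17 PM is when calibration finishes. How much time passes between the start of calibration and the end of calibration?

1 h 2 min

The QC check starts at 1:17 PM − 72 min = 12:05 PM.
Stage 1 ends at 12:05 PM + 387 min = 6:32 PM.
The burn-in test ends at 6:32 PM − 255 min = 2:17 PM.
Calibration starts at 2:17 PM − 122 min = 12:15 PM.
From 12:15 PM to 1:17 PM is 1 h 2 min.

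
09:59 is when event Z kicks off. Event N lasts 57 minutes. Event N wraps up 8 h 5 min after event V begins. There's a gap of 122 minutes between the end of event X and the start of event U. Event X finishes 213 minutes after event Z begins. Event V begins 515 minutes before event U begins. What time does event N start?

Event X ends at 09:59 + 213 min = 13:32.
Event U starts at 13:32 + 122 min = 15:34.
Event V starts at 15:34 − 515 min = 06:59.
Event N ends at 06:59 + 485 min = 15:04.
Event N starts at 15:04 − 57 min = 14:07.

14:07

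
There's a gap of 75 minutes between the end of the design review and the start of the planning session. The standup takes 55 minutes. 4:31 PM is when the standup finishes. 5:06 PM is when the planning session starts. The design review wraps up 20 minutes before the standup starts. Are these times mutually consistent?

The standup starts at 4:31 PM − 55 min = 3:36 PM.
The design review ends at 3:36 PM − 20 min = 3:16 PM.
The planning session starts at 3:16 PM + 75 min = 4:31 PM.
But the planning session is also said to start at 5:06 PM — a 35-minute conflict.

No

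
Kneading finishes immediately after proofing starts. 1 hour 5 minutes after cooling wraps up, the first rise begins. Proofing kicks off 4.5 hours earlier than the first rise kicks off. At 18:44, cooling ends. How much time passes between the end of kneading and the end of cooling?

3 hours 25 minutes

The first rise starts at 18:44 + 65 min = 19:49.
Proofing starts at 19:49 − 270 min = 15:19.
So kneading ends at 15:19.
From 15:19 to 18:44 is 3 hours 25 minutes.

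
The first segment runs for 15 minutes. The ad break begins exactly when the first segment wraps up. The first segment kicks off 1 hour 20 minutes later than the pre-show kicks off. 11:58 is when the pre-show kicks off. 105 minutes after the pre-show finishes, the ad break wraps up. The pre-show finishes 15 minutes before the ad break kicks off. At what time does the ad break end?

15:03

The first segment starts at 11:58 + 80 min = 13:18.
The first segment ends at 13:18 + 15 min = 13:33.
So the ad break starts at 13:33.
The pre-show ends at 13:33 − 15 min = 13:18.
The ad break ends at 13:18 + 105 min = 15:03.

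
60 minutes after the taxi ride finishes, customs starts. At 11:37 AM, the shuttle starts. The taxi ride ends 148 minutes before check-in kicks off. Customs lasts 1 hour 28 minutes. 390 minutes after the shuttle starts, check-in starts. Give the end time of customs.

6:07 PM

Check-in starts at 11:37 AM + 390 min = 6:07 PM.
The taxi ride ends at 6:07 PM − 148 min = 3:39 PM.
Customs starts at 3:39 PM + 60 min = 4:39 PM.
Customs ends at 4:39 PM + 88 min = 6:07 PM.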